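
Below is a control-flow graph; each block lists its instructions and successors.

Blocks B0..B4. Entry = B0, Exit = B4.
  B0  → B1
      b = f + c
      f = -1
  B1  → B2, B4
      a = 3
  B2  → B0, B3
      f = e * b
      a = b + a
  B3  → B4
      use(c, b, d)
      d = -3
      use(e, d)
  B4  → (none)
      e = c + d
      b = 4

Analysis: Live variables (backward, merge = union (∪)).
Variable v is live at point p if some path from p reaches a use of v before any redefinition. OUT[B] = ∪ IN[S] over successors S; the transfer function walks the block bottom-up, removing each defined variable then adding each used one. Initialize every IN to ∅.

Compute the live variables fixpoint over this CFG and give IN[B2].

Answer: {a, b, c, d, e}

Trace:
Fixpoint table:
  B0: | IN={c, d, e, f} | OUT={b, c, d, e}
  B1: | IN={b, c, d, e} | OUT={a, b, c, d, e}
  B2: | IN={a, b, c, d, e} | OUT={b, c, d, e, f}
  B3: | IN={b, c, d, e} | OUT={c, d}
  B4: | IN={c, d} | OUT={}

Merge at B2: OUT[B2] = IN[B0] ⊔ IN[B3] = {b, c, d, e, f}
Applying B2's transfer function to that OUT value gives IN[B2] (row B2 above).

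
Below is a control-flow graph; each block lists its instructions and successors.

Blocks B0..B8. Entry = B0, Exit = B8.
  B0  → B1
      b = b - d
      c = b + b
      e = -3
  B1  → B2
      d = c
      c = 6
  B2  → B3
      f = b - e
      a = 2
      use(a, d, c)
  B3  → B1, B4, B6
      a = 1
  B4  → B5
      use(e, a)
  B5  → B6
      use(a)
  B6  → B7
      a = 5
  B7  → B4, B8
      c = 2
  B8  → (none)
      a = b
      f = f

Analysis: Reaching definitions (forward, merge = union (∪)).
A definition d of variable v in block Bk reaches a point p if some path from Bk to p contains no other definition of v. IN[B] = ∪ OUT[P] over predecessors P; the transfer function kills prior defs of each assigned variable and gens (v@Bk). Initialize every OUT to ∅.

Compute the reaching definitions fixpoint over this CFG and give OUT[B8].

Converged values:
  B0:   IN={}   OUT={b@B0, c@B0, e@B0}
  B1:   IN={a@B3, b@B0, c@B0, c@B1, d@B1, e@B0, f@B2}   OUT={a@B3, b@B0, c@B1, d@B1, e@B0, f@B2}
  B2:   IN={a@B3, b@B0, c@B1, d@B1, e@B0, f@B2}   OUT={a@B2, b@B0, c@B1, d@B1, e@B0, f@B2}
  B3:   IN={a@B2, b@B0, c@B1, d@B1, e@B0, f@B2}   OUT={a@B3, b@B0, c@B1, d@B1, e@B0, f@B2}
  B4:   IN={a@B3, a@B6, b@B0, c@B1, c@B7, d@B1, e@B0, f@B2}   OUT={a@B3, a@B6, b@B0, c@B1, c@B7, d@B1, e@B0, f@B2}
  B5:   IN={a@B3, a@B6, b@B0, c@B1, c@B7, d@B1, e@B0, f@B2}   OUT={a@B3, a@B6, b@B0, c@B1, c@B7, d@B1, e@B0, f@B2}
  B6:   IN={a@B3, a@B6, b@B0, c@B1, c@B7, d@B1, e@B0, f@B2}   OUT={a@B6, b@B0, c@B1, c@B7, d@B1, e@B0, f@B2}
  B7:   IN={a@B6, b@B0, c@B1, c@B7, d@B1, e@B0, f@B2}   OUT={a@B6, b@B0, c@B7, d@B1, e@B0, f@B2}
  B8:   IN={a@B6, b@B0, c@B7, d@B1, e@B0, f@B2}   OUT={a@B8, b@B0, c@B7, d@B1, e@B0, f@B8}

Merge at B8: IN[B8] = OUT[B7] = {a@B6, b@B0, c@B7, d@B1, e@B0, f@B2}
Applying B8's transfer function to that IN value gives OUT[B8] (row B8 above).

Answer: {a@B8, b@B0, c@B7, d@B1, e@B0, f@B8}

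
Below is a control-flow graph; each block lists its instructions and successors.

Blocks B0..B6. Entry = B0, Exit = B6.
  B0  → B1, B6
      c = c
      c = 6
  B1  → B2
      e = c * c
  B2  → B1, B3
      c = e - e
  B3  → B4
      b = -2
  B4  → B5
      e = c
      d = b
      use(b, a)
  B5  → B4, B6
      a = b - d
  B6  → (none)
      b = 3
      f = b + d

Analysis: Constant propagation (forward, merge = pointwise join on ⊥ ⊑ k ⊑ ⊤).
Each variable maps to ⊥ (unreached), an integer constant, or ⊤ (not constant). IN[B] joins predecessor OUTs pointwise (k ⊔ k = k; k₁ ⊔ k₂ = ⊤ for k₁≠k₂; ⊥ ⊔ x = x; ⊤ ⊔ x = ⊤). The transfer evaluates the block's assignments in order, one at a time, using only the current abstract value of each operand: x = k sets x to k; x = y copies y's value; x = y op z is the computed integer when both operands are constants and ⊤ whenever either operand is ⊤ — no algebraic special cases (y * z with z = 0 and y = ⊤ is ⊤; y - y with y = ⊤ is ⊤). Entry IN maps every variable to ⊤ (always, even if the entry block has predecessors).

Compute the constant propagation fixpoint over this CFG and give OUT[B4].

Answer: {a: ⊤, b: -2, c: ⊤, d: -2, e: ⊤, f: ⊤}

Trace:
Converged values:
  B0:   IN=(all ⊤)   OUT={c:6; rest ⊤}
  B1:   IN=(all ⊤)   OUT=(all ⊤)
  B2:   IN=(all ⊤)   OUT=(all ⊤)
  B3:   IN=(all ⊤)   OUT={b:-2; rest ⊤}
  B4:   IN={b:-2; rest ⊤}   OUT={b:-2, d:-2; rest ⊤}
  B5:   IN={b:-2, d:-2; rest ⊤}   OUT={a:0, b:-2, d:-2; rest ⊤}
  B6:   IN=(all ⊤)   OUT={b:3; rest ⊤}

Merge at B4: IN[B4] = OUT[B3] ⊔ OUT[B5] = {a: ⊤, b: -2, c: ⊤, d: ⊤, e: ⊤, f: ⊤}
Applying B4's transfer function to that IN value gives OUT[B4] (row B4 above).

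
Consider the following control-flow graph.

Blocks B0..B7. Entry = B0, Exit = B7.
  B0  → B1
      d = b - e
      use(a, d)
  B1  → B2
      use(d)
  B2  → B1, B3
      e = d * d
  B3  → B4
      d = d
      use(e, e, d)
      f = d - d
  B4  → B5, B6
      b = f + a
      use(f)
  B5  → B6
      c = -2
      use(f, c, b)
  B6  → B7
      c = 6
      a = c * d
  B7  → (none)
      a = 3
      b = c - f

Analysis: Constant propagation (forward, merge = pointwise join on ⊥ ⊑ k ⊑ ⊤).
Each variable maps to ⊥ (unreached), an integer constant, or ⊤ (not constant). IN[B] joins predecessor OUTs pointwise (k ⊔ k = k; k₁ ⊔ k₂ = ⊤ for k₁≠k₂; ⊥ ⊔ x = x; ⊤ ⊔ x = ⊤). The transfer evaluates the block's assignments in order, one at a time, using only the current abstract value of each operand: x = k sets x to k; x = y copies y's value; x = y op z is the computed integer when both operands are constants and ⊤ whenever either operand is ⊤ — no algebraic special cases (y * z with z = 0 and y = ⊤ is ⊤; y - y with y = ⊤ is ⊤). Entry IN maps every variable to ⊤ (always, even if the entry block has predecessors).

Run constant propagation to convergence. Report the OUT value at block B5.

Per-block solution:
  B0: | IN=(all ⊤) | OUT=(all ⊤)
  B1: | IN=(all ⊤) | OUT=(all ⊤)
  B2: | IN=(all ⊤) | OUT=(all ⊤)
  B3: | IN=(all ⊤) | OUT=(all ⊤)
  B4: | IN=(all ⊤) | OUT=(all ⊤)
  B5: | IN=(all ⊤) | OUT={c:-2; rest ⊤}
  B6: | IN=(all ⊤) | OUT={c:6; rest ⊤}
  B7: | IN={c:6; rest ⊤} | OUT={a:3, c:6; rest ⊤}

Merge at B5: IN[B5] = OUT[B4] = {a: ⊤, b: ⊤, c: ⊤, d: ⊤, e: ⊤, f: ⊤}
Applying B5's transfer function to that IN value gives OUT[B5] (row B5 above).

Answer: {a: ⊤, b: ⊤, c: -2, d: ⊤, e: ⊤, f: ⊤}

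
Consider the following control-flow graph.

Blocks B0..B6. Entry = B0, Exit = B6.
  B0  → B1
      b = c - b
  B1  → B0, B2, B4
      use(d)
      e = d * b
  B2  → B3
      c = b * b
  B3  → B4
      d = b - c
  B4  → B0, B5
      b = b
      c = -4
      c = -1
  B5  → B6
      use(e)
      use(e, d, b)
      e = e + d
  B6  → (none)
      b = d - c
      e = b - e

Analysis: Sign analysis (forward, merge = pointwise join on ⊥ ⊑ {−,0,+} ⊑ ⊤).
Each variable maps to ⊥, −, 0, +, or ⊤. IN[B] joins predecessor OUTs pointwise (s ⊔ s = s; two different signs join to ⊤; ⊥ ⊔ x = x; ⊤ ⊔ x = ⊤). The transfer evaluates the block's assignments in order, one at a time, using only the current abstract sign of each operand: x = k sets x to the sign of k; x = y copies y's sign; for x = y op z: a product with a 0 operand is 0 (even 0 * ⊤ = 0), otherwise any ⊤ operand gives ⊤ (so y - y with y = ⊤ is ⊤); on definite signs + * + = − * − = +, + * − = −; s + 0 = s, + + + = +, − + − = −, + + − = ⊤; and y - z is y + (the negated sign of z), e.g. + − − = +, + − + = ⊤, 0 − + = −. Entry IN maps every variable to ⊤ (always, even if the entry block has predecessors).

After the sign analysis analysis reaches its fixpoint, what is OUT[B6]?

Answer: {a: ⊤, b: ⊤, c: -, d: ⊤, e: ⊤, f: ⊤}

Trace:
Fixpoint table:
  B0:  IN=(all ⊤)  OUT=(all ⊤)
  B1:  IN=(all ⊤)  OUT=(all ⊤)
  B2:  IN=(all ⊤)  OUT=(all ⊤)
  B3:  IN=(all ⊤)  OUT=(all ⊤)
  B4:  IN=(all ⊤)  OUT={c:-; rest ⊤}
  B5:  IN={c:-; rest ⊤}  OUT={c:-; rest ⊤}
  B6:  IN={c:-; rest ⊤}  OUT={c:-; rest ⊤}

Merge at B6: IN[B6] = OUT[B5] = {a: ⊤, b: ⊤, c: -, d: ⊤, e: ⊤, f: ⊤}
Applying B6's transfer function to that IN value gives OUT[B6] (row B6 above).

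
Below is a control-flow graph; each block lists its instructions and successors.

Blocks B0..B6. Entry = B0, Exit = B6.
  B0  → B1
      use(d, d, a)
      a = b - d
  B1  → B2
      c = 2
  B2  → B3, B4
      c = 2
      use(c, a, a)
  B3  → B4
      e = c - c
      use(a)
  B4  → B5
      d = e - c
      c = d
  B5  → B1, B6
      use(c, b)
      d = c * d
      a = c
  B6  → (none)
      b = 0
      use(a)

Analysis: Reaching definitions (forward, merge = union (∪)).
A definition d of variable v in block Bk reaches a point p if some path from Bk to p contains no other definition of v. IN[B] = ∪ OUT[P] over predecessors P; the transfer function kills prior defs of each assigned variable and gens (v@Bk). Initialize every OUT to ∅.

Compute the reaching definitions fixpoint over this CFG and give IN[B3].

Answer: {a@B0, a@B5, c@B2, d@B5, e@B3}

Working:
Converged values:
  B0:  IN={}  OUT={a@B0}
  B1:  IN={a@B0, a@B5, c@B4, d@B5, e@B3}  OUT={a@B0, a@B5, c@B1, d@B5, e@B3}
  B2:  IN={a@B0, a@B5, c@B1, d@B5, e@B3}  OUT={a@B0, a@B5, c@B2, d@B5, e@B3}
  B3:  IN={a@B0, a@B5, c@B2, d@B5, e@B3}  OUT={a@B0, a@B5, c@B2, d@B5, e@B3}
  B4:  IN={a@B0, a@B5, c@B2, d@B5, e@B3}  OUT={a@B0, a@B5, c@B4, d@B4, e@B3}
  B5:  IN={a@B0, a@B5, c@B4, d@B4, e@B3}  OUT={a@B5, c@B4, d@B5, e@B3}
  B6:  IN={a@B5, c@B4, d@B5, e@B3}  OUT={a@B5, b@B6, c@B4, d@B5, e@B3}

Merge at B3: IN[B3] = OUT[B2] = {a@B0, a@B5, c@B2, d@B5, e@B3}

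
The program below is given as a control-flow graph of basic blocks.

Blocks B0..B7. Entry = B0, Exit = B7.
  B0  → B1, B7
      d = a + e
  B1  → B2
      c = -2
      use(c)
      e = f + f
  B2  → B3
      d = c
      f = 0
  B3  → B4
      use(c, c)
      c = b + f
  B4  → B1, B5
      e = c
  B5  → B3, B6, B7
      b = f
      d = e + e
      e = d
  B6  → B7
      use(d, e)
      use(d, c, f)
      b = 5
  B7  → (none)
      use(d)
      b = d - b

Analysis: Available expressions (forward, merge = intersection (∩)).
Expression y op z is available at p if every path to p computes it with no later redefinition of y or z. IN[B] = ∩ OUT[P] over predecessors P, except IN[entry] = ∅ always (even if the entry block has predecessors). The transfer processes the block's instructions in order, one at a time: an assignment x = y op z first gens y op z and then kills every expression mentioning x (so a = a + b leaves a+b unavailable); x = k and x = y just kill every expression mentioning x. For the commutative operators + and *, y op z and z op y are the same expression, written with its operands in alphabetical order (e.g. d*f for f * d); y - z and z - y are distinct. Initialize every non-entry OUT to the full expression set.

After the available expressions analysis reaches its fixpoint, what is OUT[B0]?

Converged values:
  B0: | IN={} | OUT={a+e}
  B1: | IN={} | OUT={f+f}
  B2: | IN={f+f} | OUT={}
  B3: | IN={} | OUT={b+f}
  B4: | IN={b+f} | OUT={b+f}
  B5: | IN={b+f} | OUT={}
  B6: | IN={} | OUT={}
  B7: | IN={} | OUT={}

B0 is the boundary node: IN[B0] = {}
Applying B0's transfer function to that IN value gives OUT[B0] (row B0 above).

Answer: {a+e}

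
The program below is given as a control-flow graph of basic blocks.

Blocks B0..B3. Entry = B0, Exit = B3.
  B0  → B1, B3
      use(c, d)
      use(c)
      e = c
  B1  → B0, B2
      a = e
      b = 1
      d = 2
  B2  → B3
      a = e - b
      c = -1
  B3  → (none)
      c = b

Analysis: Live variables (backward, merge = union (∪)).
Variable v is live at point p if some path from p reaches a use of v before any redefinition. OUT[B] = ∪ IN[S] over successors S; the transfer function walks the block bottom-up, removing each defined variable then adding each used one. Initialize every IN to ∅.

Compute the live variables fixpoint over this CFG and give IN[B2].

Answer: {b, e}

Working:
Converged values:
  B0: | IN={b, c, d} | OUT={b, c, e}
  B1: | IN={c, e} | OUT={b, c, d, e}
  B2: | IN={b, e} | OUT={b}
  B3: | IN={b} | OUT={}

Merge at B2: OUT[B2] = IN[B3] = {b}
Applying B2's transfer function to that OUT value gives IN[B2] (row B2 above).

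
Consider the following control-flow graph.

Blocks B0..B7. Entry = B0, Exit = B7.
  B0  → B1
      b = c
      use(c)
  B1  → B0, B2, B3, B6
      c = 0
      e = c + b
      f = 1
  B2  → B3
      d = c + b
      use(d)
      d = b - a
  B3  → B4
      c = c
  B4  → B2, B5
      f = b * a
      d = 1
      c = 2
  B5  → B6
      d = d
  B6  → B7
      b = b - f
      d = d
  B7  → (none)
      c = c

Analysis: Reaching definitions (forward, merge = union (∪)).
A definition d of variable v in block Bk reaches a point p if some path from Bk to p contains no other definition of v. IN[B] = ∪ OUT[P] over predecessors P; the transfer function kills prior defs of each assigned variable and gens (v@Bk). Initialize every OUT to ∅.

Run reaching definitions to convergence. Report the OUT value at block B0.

Per-block solution:
  B0:   IN={b@B0, c@B1, e@B1, f@B1}   OUT={b@B0, c@B1, e@B1, f@B1}
  B1:   IN={b@B0, c@B1, e@B1, f@B1}   OUT={b@B0, c@B1, e@B1, f@B1}
  B2:   IN={b@B0, c@B1, c@B4, d@B4, e@B1, f@B1, f@B4}   OUT={b@B0, c@B1, c@B4, d@B2, e@B1, f@B1, f@B4}
  B3:   IN={b@B0, c@B1, c@B4, d@B2, e@B1, f@B1, f@B4}   OUT={b@B0, c@B3, d@B2, e@B1, f@B1, f@B4}
  B4:   IN={b@B0, c@B3, d@B2, e@B1, f@B1, f@B4}   OUT={b@B0, c@B4, d@B4, e@B1, f@B4}
  B5:   IN={b@B0, c@B4, d@B4, e@B1, f@B4}   OUT={b@B0, c@B4, d@B5, e@B1, f@B4}
  B6:   IN={b@B0, c@B1, c@B4, d@B5, e@B1, f@B1, f@B4}   OUT={b@B6, c@B1, c@B4, d@B6, e@B1, f@B1, f@B4}
  B7:   IN={b@B6, c@B1, c@B4, d@B6, e@B1, f@B1, f@B4}   OUT={b@B6, c@B7, d@B6, e@B1, f@B1, f@B4}

Merge at B0 (entry node, so the boundary value {} is joined with the incoming edge(s)): IN[B0] = {} ⊔ OUT[B1] = {b@B0, c@B1, e@B1, f@B1}
Applying B0's transfer function to that IN value gives OUT[B0] (row B0 above).

Answer: {b@B0, c@B1, e@B1, f@B1}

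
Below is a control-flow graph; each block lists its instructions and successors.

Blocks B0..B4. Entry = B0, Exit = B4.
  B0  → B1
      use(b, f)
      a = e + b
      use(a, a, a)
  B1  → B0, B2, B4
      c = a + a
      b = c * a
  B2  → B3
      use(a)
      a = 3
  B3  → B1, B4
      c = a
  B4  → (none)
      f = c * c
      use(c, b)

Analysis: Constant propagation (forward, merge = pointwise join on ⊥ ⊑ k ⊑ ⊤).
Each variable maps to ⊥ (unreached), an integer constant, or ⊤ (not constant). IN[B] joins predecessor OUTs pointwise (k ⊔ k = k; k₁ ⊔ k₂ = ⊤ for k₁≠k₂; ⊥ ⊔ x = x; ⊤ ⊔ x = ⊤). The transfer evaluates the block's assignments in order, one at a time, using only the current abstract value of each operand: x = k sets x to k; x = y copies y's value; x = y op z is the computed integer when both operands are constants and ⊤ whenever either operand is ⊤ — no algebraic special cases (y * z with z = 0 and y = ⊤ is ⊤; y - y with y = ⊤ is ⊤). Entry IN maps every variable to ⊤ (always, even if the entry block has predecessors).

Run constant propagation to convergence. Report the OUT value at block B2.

Per-block solution:
  B0: | IN=(all ⊤) | OUT=(all ⊤)
  B1: | IN=(all ⊤) | OUT=(all ⊤)
  B2: | IN=(all ⊤) | OUT={a:3; rest ⊤}
  B3: | IN={a:3; rest ⊤} | OUT={a:3, c:3; rest ⊤}
  B4: | IN=(all ⊤) | OUT=(all ⊤)

Merge at B2: IN[B2] = OUT[B1] = {a: ⊤, b: ⊤, c: ⊤, d: ⊤, e: ⊤, f: ⊤}
Applying B2's transfer function to that IN value gives OUT[B2] (row B2 above).

Answer: {a: 3, b: ⊤, c: ⊤, d: ⊤, e: ⊤, f: ⊤}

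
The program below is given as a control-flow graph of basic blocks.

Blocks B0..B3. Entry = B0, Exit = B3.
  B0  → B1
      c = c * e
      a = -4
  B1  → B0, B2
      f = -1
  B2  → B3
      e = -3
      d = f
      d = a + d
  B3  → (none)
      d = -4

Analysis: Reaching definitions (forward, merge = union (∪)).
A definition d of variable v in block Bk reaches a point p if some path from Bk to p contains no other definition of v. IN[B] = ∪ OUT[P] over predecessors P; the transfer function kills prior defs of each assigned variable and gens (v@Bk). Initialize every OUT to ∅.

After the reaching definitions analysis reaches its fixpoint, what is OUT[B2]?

Fixpoint table:
  B0: | IN={a@B0, c@B0, f@B1} | OUT={a@B0, c@B0, f@B1}
  B1: | IN={a@B0, c@B0, f@B1} | OUT={a@B0, c@B0, f@B1}
  B2: | IN={a@B0, c@B0, f@B1} | OUT={a@B0, c@B0, d@B2, e@B2, f@B1}
  B3: | IN={a@B0, c@B0, d@B2, e@B2, f@B1} | OUT={a@B0, c@B0, d@B3, e@B2, f@B1}

Merge at B2: IN[B2] = OUT[B1] = {a@B0, c@B0, f@B1}
Applying B2's transfer function to that IN value gives OUT[B2] (row B2 above).

Answer: {a@B0, c@B0, d@B2, e@B2, f@B1}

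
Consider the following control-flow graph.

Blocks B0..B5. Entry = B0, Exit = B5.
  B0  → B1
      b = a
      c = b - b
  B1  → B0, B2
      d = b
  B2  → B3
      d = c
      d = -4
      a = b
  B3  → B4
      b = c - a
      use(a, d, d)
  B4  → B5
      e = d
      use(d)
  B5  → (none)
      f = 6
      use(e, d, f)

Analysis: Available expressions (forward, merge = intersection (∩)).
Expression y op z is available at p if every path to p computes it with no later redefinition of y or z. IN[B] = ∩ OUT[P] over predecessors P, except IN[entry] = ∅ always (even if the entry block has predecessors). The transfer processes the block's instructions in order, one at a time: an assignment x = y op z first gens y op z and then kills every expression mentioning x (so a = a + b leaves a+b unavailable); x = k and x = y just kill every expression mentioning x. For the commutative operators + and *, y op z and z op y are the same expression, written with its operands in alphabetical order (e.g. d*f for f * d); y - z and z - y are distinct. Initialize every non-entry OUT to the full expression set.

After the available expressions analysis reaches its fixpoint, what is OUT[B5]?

Answer: {c-a}

Derivation:
Fixpoint table:
  B0: | IN={} | OUT={b-b}
  B1: | IN={b-b} | OUT={b-b}
  B2: | IN={b-b} | OUT={b-b}
  B3: | IN={b-b} | OUT={c-a}
  B4: | IN={c-a} | OUT={c-a}
  B5: | IN={c-a} | OUT={c-a}

Merge at B5: IN[B5] = OUT[B4] = {c-a}
Applying B5's transfer function to that IN value gives OUT[B5] (row B5 above).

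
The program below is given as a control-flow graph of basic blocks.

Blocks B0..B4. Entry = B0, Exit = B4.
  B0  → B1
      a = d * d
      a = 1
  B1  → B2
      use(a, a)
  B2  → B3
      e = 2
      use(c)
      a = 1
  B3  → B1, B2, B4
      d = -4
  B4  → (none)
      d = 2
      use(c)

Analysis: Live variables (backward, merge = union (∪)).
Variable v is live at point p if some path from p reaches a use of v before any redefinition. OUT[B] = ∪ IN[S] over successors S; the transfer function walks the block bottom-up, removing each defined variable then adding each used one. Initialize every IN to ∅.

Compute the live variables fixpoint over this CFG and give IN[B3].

Fixpoint table:
  B0:   IN={c, d}   OUT={a, c}
  B1:   IN={a, c}   OUT={c}
  B2:   IN={c}   OUT={a, c}
  B3:   IN={a, c}   OUT={a, c}
  B4:   IN={c}   OUT={}

Merge at B3: OUT[B3] = IN[B1] ⊔ IN[B2] ⊔ IN[B4] = {a, c}
Applying B3's transfer function to that OUT value gives IN[B3] (row B3 above).

Answer: {a, c}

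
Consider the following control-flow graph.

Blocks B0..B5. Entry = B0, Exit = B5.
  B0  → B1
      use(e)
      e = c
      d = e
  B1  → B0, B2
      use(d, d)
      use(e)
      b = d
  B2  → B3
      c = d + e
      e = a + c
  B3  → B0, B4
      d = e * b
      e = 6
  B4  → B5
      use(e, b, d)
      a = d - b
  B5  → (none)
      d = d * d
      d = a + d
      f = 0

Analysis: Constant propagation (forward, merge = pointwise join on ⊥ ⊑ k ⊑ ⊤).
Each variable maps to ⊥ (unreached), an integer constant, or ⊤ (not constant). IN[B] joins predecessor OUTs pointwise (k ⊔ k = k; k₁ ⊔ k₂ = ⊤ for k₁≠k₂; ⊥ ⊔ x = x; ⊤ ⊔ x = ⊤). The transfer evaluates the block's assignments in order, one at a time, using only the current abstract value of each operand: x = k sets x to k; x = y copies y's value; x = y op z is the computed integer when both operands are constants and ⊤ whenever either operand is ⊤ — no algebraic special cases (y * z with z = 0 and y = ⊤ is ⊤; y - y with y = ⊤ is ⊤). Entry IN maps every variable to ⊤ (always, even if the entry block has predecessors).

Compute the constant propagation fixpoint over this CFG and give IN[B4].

Answer: {a: ⊤, b: ⊤, c: ⊤, d: ⊤, e: 6, f: ⊤}

Derivation:
Fixpoint table:
  B0: | IN=(all ⊤) | OUT=(all ⊤)
  B1: | IN=(all ⊤) | OUT=(all ⊤)
  B2: | IN=(all ⊤) | OUT=(all ⊤)
  B3: | IN=(all ⊤) | OUT={e:6; rest ⊤}
  B4: | IN={e:6; rest ⊤} | OUT={e:6; rest ⊤}
  B5: | IN={e:6; rest ⊤} | OUT={e:6, f:0; rest ⊤}

Merge at B4: IN[B4] = OUT[B3] = {a: ⊤, b: ⊤, c: ⊤, d: ⊤, e: 6, f: ⊤}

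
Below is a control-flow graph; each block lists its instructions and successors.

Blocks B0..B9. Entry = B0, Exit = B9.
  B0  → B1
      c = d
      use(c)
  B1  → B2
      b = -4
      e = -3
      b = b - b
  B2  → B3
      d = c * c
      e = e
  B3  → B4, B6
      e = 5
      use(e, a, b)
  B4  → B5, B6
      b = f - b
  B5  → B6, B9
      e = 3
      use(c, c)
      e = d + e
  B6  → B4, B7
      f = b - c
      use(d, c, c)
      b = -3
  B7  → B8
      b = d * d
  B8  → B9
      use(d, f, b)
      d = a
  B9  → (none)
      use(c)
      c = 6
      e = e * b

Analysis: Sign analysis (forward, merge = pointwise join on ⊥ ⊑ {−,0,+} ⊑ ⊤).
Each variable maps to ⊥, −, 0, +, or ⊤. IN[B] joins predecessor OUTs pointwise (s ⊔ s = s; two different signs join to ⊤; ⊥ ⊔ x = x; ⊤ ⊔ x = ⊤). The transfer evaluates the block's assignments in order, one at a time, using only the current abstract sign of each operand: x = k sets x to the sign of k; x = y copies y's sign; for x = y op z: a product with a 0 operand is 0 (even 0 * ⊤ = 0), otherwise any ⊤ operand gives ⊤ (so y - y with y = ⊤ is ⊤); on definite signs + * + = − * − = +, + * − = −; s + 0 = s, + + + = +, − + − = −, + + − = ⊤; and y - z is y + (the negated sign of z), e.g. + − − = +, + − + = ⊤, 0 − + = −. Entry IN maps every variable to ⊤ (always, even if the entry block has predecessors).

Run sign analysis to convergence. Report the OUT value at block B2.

Answer: {a: ⊤, b: ⊤, c: ⊤, d: ⊤, e: -, f: ⊤}

Trace:
Fixpoint table:
  B0:   IN=(all ⊤)   OUT=(all ⊤)
  B1:   IN=(all ⊤)   OUT={e:-; rest ⊤}
  B2:   IN={e:-; rest ⊤}   OUT={e:-; rest ⊤}
  B3:   IN={e:-; rest ⊤}   OUT={e:+; rest ⊤}
  B4:   IN=(all ⊤)   OUT=(all ⊤)
  B5:   IN=(all ⊤)   OUT=(all ⊤)
  B6:   IN=(all ⊤)   OUT={b:-; rest ⊤}
  B7:   IN={b:-; rest ⊤}   OUT=(all ⊤)
  B8:   IN=(all ⊤)   OUT=(all ⊤)
  B9:   IN=(all ⊤)   OUT={c:+; rest ⊤}

Merge at B2: IN[B2] = OUT[B1] = {a: ⊤, b: ⊤, c: ⊤, d: ⊤, e: -, f: ⊤}
Applying B2's transfer function to that IN value gives OUT[B2] (row B2 above).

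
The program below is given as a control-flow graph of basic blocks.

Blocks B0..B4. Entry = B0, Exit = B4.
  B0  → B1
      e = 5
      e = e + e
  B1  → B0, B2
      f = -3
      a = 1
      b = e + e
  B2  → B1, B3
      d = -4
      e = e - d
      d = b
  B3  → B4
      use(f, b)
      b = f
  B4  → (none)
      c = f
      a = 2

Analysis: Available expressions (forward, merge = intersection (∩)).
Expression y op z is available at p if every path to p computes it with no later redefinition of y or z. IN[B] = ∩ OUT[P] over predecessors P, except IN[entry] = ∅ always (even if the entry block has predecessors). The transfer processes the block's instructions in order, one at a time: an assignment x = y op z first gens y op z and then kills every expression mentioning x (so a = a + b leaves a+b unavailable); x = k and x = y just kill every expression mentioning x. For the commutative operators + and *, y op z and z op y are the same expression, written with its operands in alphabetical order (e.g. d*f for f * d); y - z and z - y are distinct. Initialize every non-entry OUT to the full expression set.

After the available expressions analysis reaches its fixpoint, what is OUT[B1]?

Per-block solution:
  B0:   IN={}   OUT={}
  B1:   IN={}   OUT={e+e}
  B2:   IN={e+e}   OUT={}
  B3:   IN={}   OUT={}
  B4:   IN={}   OUT={}

Merge at B1: IN[B1] = OUT[B0] ∩ OUT[B2] = {}
Applying B1's transfer function to that IN value gives OUT[B1] (row B1 above).

Answer: {e+e}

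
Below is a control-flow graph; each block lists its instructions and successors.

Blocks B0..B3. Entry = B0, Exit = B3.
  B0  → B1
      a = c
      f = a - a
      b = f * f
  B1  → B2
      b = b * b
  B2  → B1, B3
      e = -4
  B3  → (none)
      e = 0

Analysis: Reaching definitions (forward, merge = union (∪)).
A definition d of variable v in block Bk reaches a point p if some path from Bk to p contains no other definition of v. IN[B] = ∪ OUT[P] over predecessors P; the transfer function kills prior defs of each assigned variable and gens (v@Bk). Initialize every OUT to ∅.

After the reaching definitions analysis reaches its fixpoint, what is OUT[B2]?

Fixpoint table:
  B0:  IN={}  OUT={a@B0, b@B0, f@B0}
  B1:  IN={a@B0, b@B0, b@B1, e@B2, f@B0}  OUT={a@B0, b@B1, e@B2, f@B0}
  B2:  IN={a@B0, b@B1, e@B2, f@B0}  OUT={a@B0, b@B1, e@B2, f@B0}
  B3:  IN={a@B0, b@B1, e@B2, f@B0}  OUT={a@B0, b@B1, e@B3, f@B0}

Merge at B2: IN[B2] = OUT[B1] = {a@B0, b@B1, e@B2, f@B0}
Applying B2's transfer function to that IN value gives OUT[B2] (row B2 above).

Answer: {a@B0, b@B1, e@B2, f@B0}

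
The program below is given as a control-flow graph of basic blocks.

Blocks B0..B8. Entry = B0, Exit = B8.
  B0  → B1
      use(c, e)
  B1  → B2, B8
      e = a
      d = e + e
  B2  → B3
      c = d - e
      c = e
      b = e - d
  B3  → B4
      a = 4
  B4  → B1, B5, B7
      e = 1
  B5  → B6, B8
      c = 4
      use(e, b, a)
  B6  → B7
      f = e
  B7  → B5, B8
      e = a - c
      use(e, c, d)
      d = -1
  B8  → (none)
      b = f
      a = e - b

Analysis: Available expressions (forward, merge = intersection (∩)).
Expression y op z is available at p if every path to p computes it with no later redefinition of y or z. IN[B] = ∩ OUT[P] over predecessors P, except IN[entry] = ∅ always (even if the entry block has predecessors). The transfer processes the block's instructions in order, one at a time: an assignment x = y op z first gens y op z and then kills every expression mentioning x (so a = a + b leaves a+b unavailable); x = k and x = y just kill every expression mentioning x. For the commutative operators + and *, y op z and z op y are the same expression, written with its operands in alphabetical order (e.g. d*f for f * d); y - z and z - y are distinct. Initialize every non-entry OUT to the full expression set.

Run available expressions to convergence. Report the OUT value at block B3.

Answer: {d-e, e+e, e-d}

Trace:
Per-block solution:
  B0:  IN={}  OUT={}
  B1:  IN={}  OUT={e+e}
  B2:  IN={e+e}  OUT={d-e, e+e, e-d}
  B3:  IN={d-e, e+e, e-d}  OUT={d-e, e+e, e-d}
  B4:  IN={d-e, e+e, e-d}  OUT={}
  B5:  IN={}  OUT={}
  B6:  IN={}  OUT={}
  B7:  IN={}  OUT={a-c}
  B8:  IN={}  OUT={e-b}

Merge at B3: IN[B3] = OUT[B2] = {d-e, e+e, e-d}
Applying B3's transfer function to that IN value gives OUT[B3] (row B3 above).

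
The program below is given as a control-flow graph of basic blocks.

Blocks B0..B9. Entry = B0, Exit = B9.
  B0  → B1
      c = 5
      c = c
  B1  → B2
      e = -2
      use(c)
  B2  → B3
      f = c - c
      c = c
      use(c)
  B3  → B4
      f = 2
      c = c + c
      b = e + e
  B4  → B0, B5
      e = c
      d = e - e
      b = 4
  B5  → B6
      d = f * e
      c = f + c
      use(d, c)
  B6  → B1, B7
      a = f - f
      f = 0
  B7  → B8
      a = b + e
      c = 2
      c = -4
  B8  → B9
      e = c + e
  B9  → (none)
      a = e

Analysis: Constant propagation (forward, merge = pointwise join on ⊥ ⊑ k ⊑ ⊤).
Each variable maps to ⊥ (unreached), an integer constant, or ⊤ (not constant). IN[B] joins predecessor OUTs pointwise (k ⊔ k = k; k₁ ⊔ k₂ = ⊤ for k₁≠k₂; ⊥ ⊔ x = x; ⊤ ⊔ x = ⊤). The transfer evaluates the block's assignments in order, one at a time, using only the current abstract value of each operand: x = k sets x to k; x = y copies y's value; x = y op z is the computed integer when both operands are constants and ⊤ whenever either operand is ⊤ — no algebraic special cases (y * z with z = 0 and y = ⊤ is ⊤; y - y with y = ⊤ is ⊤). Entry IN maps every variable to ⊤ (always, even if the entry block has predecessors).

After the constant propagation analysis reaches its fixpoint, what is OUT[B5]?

Answer: {a: ⊤, b: 4, c: ⊤, d: ⊤, e: ⊤, f: 2}

Trace:
Per-block solution:
  B0:   IN=(all ⊤)   OUT={c:5; rest ⊤}
  B1:   IN=(all ⊤)   OUT={e:-2; rest ⊤}
  B2:   IN={e:-2; rest ⊤}   OUT={e:-2; rest ⊤}
  B3:   IN={e:-2; rest ⊤}   OUT={b:-4, e:-2, f:2; rest ⊤}
  B4:   IN={b:-4, e:-2, f:2; rest ⊤}   OUT={b:4, f:2; rest ⊤}
  B5:   IN={b:4, f:2; rest ⊤}   OUT={b:4, f:2; rest ⊤}
  B6:   IN={b:4, f:2; rest ⊤}   OUT={a:0, b:4, f:0; rest ⊤}
  B7:   IN={a:0, b:4, f:0; rest ⊤}   OUT={b:4, c:-4, f:0; rest ⊤}
  B8:   IN={b:4, c:-4, f:0; rest ⊤}   OUT={b:4, c:-4, f:0; rest ⊤}
  B9:   IN={b:4, c:-4, f:0; rest ⊤}   OUT={b:4, c:-4, f:0; rest ⊤}

Merge at B5: IN[B5] = OUT[B4] = {a: ⊤, b: 4, c: ⊤, d: ⊤, e: ⊤, f: 2}
Applying B5's transfer function to that IN value gives OUT[B5] (row B5 above).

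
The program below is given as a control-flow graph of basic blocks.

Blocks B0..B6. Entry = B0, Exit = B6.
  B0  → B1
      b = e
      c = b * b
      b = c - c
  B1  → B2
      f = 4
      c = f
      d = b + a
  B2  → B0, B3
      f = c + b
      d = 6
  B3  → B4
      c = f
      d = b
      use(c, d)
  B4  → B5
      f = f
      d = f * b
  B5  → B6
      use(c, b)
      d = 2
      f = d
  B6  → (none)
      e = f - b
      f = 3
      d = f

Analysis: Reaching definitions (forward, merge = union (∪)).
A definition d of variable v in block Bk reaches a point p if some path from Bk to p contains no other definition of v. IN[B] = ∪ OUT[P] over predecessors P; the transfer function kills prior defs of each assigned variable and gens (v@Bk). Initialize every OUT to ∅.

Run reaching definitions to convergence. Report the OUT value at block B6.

Fixpoint table:
  B0:  IN={b@B0, c@B1, d@B2, f@B2}  OUT={b@B0, c@B0, d@B2, f@B2}
  B1:  IN={b@B0, c@B0, d@B2, f@B2}  OUT={b@B0, c@B1, d@B1, f@B1}
  B2:  IN={b@B0, c@B1, d@B1, f@B1}  OUT={b@B0, c@B1, d@B2, f@B2}
  B3:  IN={b@B0, c@B1, d@B2, f@B2}  OUT={b@B0, c@B3, d@B3, f@B2}
  B4:  IN={b@B0, c@B3, d@B3, f@B2}  OUT={b@B0, c@B3, d@B4, f@B4}
  B5:  IN={b@B0, c@B3, d@B4, f@B4}  OUT={b@B0, c@B3, d@B5, f@B5}
  B6:  IN={b@B0, c@B3, d@B5, f@B5}  OUT={b@B0, c@B3, d@B6, e@B6, f@B6}

Merge at B6: IN[B6] = OUT[B5] = {b@B0, c@B3, d@B5, f@B5}
Applying B6's transfer function to that IN value gives OUT[B6] (row B6 above).

Answer: {b@B0, c@B3, d@B6, e@B6, f@B6}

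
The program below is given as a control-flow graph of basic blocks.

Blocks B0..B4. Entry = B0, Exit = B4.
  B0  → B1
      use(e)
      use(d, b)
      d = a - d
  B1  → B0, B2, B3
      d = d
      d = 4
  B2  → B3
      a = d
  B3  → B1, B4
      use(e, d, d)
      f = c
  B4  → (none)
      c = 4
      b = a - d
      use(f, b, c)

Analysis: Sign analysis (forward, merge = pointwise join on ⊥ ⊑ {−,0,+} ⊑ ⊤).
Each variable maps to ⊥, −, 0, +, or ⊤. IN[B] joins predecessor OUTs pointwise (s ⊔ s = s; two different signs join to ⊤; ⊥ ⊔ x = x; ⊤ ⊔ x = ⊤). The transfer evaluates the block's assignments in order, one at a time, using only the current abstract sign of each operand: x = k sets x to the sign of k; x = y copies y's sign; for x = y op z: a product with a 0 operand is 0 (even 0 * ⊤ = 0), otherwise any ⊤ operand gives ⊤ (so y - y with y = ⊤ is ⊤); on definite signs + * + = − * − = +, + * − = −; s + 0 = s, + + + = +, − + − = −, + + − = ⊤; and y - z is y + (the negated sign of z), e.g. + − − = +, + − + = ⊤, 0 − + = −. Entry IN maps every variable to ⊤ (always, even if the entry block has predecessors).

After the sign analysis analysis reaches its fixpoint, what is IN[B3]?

Answer: {a: ⊤, b: ⊤, c: ⊤, d: +, e: ⊤, f: ⊤}

Derivation:
Per-block solution:
  B0: | IN=(all ⊤) | OUT=(all ⊤)
  B1: | IN=(all ⊤) | OUT={d:+; rest ⊤}
  B2: | IN={d:+; rest ⊤} | OUT={a:+, d:+; rest ⊤}
  B3: | IN={d:+; rest ⊤} | OUT={d:+; rest ⊤}
  B4: | IN={d:+; rest ⊤} | OUT={c:+, d:+; rest ⊤}

Merge at B3: IN[B3] = OUT[B1] ⊔ OUT[B2] = {a: ⊤, b: ⊤, c: ⊤, d: +, e: ⊤, f: ⊤}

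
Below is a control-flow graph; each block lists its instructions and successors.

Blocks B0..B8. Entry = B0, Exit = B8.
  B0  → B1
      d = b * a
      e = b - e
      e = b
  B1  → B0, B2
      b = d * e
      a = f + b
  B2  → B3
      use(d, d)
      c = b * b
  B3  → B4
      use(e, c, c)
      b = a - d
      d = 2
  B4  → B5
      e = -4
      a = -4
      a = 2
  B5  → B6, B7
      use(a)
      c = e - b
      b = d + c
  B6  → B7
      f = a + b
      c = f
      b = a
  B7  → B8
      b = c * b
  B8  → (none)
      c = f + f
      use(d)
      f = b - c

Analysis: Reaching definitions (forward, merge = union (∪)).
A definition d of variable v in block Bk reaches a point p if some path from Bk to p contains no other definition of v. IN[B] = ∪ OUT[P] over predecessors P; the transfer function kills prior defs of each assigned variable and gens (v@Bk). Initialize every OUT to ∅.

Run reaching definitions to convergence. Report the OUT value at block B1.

Answer: {a@B1, b@B1, d@B0, e@B0}

Working:
Per-block solution:
  B0:  IN={a@B1, b@B1, d@B0, e@B0}  OUT={a@B1, b@B1, d@B0, e@B0}
  B1:  IN={a@B1, b@B1, d@B0, e@B0}  OUT={a@B1, b@B1, d@B0, e@B0}
  B2:  IN={a@B1, b@B1, d@B0, e@B0}  OUT={a@B1, b@B1, c@B2, d@B0, e@B0}
  B3:  IN={a@B1, b@B1, c@B2, d@B0, e@B0}  OUT={a@B1, b@B3, c@B2, d@B3, e@B0}
  B4:  IN={a@B1, b@B3, c@B2, d@B3, e@B0}  OUT={a@B4, b@B3, c@B2, d@B3, e@B4}
  B5:  IN={a@B4, b@B3, c@B2, d@B3, e@B4}  OUT={a@B4, b@B5, c@B5, d@B3, e@B4}
  B6:  IN={a@B4, b@B5, c@B5, d@B3, e@B4}  OUT={a@B4, b@B6, c@B6, d@B3, e@B4, f@B6}
  B7:  IN={a@B4, b@B5, b@B6, c@B5, c@B6, d@B3, e@B4, f@B6}  OUT={a@B4, b@B7, c@B5, c@B6, d@B3, e@B4, f@B6}
  B8:  IN={a@B4, b@B7, c@B5, c@B6, d@B3, e@B4, f@B6}  OUT={a@B4, b@B7, c@B8, d@B3, e@B4, f@B8}

Merge at B1: IN[B1] = OUT[B0] = {a@B1, b@B1, d@B0, e@B0}
Applying B1's transfer function to that IN value gives OUT[B1] (row B1 above).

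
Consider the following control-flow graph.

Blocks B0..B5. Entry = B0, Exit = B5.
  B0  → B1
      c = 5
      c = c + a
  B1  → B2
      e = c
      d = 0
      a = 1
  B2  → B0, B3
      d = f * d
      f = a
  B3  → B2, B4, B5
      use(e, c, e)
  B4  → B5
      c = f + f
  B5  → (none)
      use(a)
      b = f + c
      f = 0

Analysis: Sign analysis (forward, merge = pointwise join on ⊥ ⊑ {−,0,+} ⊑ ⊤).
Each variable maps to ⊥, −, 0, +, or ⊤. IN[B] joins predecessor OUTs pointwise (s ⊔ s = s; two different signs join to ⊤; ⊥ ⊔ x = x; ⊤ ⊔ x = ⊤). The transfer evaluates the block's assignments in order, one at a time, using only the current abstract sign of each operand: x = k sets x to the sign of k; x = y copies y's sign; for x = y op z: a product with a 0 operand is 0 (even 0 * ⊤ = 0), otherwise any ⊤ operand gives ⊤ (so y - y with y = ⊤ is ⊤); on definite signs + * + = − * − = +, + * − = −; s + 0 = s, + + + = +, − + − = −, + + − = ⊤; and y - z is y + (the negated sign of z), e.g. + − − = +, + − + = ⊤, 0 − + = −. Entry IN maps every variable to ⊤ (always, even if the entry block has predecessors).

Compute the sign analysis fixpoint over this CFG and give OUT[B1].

Answer: {a: +, b: ⊤, c: ⊤, d: 0, e: ⊤, f: ⊤}

Derivation:
Converged values:
  B0: | IN=(all ⊤) | OUT=(all ⊤)
  B1: | IN=(all ⊤) | OUT={a:+, d:0; rest ⊤}
  B2: | IN={a:+, d:0; rest ⊤} | OUT={a:+, d:0, f:+; rest ⊤}
  B3: | IN={a:+, d:0, f:+; rest ⊤} | OUT={a:+, d:0, f:+; rest ⊤}
  B4: | IN={a:+, d:0, f:+; rest ⊤} | OUT={a:+, c:+, d:0, f:+; rest ⊤}
  B5: | IN={a:+, d:0, f:+; rest ⊤} | OUT={a:+, d:0, f:0; rest ⊤}

Merge at B1: IN[B1] = OUT[B0] = {a: ⊤, b: ⊤, c: ⊤, d: ⊤, e: ⊤, f: ⊤}
Applying B1's transfer function to that IN value gives OUT[B1] (row B1 above).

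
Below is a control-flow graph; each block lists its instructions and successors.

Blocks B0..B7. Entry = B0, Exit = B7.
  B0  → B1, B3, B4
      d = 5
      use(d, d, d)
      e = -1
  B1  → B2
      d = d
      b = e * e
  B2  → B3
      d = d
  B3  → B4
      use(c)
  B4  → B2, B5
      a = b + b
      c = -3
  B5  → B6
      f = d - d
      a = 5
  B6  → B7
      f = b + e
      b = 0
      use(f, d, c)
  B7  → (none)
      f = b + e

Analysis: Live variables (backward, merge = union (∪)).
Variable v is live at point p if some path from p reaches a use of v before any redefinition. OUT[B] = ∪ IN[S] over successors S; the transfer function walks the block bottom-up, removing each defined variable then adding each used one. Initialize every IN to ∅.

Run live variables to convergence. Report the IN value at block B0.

Per-block solution:
  B0:  IN={b, c}  OUT={b, c, d, e}
  B1:  IN={c, d, e}  OUT={b, c, d, e}
  B2:  IN={b, c, d, e}  OUT={b, c, d, e}
  B3:  IN={b, c, d, e}  OUT={b, d, e}
  B4:  IN={b, d, e}  OUT={b, c, d, e}
  B5:  IN={b, c, d, e}  OUT={b, c, d, e}
  B6:  IN={b, c, d, e}  OUT={b, e}
  B7:  IN={b, e}  OUT={}

Merge at B0: OUT[B0] = IN[B1] ⊔ IN[B3] ⊔ IN[B4] = {b, c, d, e}
Applying B0's transfer function to that OUT value gives IN[B0] (row B0 above).

Answer: {b, c}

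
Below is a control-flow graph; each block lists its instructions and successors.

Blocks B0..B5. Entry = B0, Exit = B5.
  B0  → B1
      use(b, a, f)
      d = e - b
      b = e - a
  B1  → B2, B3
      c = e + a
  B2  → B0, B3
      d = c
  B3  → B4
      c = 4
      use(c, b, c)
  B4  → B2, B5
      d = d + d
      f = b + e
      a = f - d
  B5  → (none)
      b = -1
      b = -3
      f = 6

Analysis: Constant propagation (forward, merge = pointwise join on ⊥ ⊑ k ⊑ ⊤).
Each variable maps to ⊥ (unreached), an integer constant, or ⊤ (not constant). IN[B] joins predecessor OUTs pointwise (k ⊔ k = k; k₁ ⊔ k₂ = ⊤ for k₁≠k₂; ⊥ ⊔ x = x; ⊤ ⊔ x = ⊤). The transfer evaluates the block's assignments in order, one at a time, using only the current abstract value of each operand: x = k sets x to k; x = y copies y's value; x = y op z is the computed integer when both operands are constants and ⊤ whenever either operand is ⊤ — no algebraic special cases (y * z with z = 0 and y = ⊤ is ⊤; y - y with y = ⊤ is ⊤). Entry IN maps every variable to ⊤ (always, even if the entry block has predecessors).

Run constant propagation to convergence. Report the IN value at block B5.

Fixpoint table:
  B0: | IN=(all ⊤) | OUT=(all ⊤)
  B1: | IN=(all ⊤) | OUT=(all ⊤)
  B2: | IN=(all ⊤) | OUT=(all ⊤)
  B3: | IN=(all ⊤) | OUT={c:4; rest ⊤}
  B4: | IN={c:4; rest ⊤} | OUT={c:4; rest ⊤}
  B5: | IN={c:4; rest ⊤} | OUT={b:-3, c:4, f:6; rest ⊤}

Merge at B5: IN[B5] = OUT[B4] = {a: ⊤, b: ⊤, c: 4, d: ⊤, e: ⊤, f: ⊤}

Answer: {a: ⊤, b: ⊤, c: 4, d: ⊤, e: ⊤, f: ⊤}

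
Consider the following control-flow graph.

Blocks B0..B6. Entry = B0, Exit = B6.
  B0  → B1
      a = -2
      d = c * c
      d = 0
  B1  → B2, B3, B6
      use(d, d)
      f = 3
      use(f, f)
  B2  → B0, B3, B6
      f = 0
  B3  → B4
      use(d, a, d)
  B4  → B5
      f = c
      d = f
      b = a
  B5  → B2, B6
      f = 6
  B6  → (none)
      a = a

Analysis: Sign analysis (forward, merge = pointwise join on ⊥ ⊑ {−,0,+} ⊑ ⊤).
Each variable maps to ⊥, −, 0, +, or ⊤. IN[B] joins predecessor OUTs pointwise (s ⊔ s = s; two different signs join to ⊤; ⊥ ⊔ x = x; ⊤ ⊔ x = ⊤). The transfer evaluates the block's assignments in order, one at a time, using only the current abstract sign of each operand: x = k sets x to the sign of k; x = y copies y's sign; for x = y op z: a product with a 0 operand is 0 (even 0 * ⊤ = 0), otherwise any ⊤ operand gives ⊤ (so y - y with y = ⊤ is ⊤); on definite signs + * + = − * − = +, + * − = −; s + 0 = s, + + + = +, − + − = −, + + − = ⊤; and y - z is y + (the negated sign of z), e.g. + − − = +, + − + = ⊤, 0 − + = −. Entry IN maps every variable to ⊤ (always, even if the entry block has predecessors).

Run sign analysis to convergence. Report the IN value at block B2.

Fixpoint table:
  B0:  IN=(all ⊤)  OUT={a:-, d:0; rest ⊤}
  B1:  IN={a:-, d:0; rest ⊤}  OUT={a:-, d:0, f:+; rest ⊤}
  B2:  IN={a:-, f:+; rest ⊤}  OUT={a:-, f:0; rest ⊤}
  B3:  IN={a:-; rest ⊤}  OUT={a:-; rest ⊤}
  B4:  IN={a:-; rest ⊤}  OUT={a:-, b:-; rest ⊤}
  B5:  IN={a:-, b:-; rest ⊤}  OUT={a:-, b:-, f:+; rest ⊤}
  B6:  IN={a:-; rest ⊤}  OUT={a:-; rest ⊤}

Merge at B2: IN[B2] = OUT[B1] ⊔ OUT[B5] = {a: -, b: ⊤, c: ⊤, d: ⊤, e: ⊤, f: +}

Answer: {a: -, b: ⊤, c: ⊤, d: ⊤, e: ⊤, f: +}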